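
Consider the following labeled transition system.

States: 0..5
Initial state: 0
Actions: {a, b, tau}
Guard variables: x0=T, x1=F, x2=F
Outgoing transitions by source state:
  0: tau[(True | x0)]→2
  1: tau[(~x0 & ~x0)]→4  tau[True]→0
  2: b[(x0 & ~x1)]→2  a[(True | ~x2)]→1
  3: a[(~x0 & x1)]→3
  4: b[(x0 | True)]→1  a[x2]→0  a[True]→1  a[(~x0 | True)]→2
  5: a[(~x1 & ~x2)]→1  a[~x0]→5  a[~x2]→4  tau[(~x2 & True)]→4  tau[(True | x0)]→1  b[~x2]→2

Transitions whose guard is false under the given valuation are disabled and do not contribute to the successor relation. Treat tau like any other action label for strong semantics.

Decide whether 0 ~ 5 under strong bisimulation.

Answer: NOT BISIMILAR

Trace:
Bisimulation quotient by refinement:
  π0 = {{0,1,2,3,4,5}}
  π1 = {{0,1},{2,4},{3},{5}}
  π2 = {{0},{1},{2},{3},{4},{5}}
6 equivalence class(es) (converged in 3)
0∈{0}, 5∈{5}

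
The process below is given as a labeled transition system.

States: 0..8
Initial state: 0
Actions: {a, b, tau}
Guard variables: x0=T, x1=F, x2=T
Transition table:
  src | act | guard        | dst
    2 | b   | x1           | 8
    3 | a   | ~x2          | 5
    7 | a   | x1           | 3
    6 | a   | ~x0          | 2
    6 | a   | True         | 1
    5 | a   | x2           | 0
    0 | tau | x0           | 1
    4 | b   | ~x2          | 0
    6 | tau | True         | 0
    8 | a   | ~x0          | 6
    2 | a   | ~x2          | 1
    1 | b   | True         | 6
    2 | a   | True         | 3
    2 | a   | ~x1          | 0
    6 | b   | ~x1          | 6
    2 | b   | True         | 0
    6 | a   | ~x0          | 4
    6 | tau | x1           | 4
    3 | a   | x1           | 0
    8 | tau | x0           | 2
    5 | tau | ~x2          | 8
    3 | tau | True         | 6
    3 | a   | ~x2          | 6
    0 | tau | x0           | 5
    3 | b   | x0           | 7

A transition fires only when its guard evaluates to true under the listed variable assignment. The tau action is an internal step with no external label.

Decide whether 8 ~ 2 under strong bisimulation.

Refine partition for ~:
  P[0] = {{0,1,2,3,4,5,6,7,8}}
  P[1] = {{0,8},{1},{2},{3},{4,7},{5},{6}}
  P[2] = {{0},{1},{2},{3},{4,7},{5},{6},{8}}
8 equivalence class(es) (converged in 3)
[8]={8}  [2]={2}

Answer: NOT BISIMILAR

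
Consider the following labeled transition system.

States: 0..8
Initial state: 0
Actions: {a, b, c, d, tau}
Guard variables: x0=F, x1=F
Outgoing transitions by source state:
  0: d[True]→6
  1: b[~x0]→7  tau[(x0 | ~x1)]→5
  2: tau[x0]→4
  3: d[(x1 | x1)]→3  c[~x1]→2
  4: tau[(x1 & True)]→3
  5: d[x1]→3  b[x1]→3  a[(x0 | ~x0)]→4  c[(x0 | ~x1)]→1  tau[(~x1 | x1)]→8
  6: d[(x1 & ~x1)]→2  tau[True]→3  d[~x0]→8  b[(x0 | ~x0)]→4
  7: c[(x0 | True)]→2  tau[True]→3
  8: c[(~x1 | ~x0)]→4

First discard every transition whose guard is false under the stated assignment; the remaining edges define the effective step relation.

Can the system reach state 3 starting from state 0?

13 transition(s) survive guard evaluation.
Layer 0: {0}
Layer 1: {6}  cumulative {0,6}
Layer 2: {3,4,8}  cumulative {0,3,4,6,8}
Layer 3: {2}  cumulative {0,2,3,4,6,8}
Reach set: {0,2,3,4,6,8}
witness 3: d·tau

Answer: REACHABLE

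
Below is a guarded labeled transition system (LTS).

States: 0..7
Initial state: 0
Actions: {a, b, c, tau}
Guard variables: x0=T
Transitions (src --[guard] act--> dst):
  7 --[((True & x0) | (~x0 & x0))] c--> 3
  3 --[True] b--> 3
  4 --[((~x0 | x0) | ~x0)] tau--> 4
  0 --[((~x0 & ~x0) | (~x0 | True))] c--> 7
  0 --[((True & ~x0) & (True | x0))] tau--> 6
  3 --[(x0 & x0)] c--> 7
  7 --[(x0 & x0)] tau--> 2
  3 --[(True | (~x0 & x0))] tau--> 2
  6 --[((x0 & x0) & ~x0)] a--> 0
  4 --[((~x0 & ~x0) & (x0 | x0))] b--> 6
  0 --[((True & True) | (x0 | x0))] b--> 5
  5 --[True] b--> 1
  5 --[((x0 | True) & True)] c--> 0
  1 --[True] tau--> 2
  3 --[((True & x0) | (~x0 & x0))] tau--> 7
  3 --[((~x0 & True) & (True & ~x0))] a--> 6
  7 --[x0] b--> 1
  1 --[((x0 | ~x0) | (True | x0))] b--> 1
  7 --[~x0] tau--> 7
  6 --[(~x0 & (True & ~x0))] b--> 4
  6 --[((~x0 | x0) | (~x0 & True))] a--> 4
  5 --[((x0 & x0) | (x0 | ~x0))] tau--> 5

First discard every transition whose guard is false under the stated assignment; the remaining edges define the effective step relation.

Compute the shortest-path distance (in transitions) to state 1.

BFS to 1:
  L0 = {0}
  L1 = {5,7}
  L2 = {1,2,3}
depth(1)=2, e.g. b·b

Answer: 2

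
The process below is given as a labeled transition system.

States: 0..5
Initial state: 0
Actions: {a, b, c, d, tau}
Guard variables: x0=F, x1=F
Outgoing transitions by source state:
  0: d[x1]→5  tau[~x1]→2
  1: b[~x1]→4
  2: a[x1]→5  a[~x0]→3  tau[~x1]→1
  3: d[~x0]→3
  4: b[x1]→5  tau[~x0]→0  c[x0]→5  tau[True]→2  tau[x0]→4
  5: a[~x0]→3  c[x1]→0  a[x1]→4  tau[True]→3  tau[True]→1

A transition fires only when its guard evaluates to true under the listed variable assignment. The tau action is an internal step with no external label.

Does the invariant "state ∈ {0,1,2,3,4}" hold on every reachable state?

Allowed set {0,1,2,3,4}
R = {0,1,2,3,4}
  0: safe
  1: safe
  2: safe
  3: safe
  4: safe

Answer: INVARIANT HOLDS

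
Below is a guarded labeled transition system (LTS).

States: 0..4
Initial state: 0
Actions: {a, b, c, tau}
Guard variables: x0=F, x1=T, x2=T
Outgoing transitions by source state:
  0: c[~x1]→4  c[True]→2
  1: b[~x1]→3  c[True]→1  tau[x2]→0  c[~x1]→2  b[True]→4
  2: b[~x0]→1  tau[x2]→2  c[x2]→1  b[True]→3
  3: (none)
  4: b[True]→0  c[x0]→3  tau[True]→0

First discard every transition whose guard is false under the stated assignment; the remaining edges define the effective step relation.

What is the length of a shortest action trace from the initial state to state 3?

Layered search for 3:
  depth 0: {0}
  depth 1: {2}
  depth 2: {1,3}
first hit 3 at d=2 via c·b

Answer: 2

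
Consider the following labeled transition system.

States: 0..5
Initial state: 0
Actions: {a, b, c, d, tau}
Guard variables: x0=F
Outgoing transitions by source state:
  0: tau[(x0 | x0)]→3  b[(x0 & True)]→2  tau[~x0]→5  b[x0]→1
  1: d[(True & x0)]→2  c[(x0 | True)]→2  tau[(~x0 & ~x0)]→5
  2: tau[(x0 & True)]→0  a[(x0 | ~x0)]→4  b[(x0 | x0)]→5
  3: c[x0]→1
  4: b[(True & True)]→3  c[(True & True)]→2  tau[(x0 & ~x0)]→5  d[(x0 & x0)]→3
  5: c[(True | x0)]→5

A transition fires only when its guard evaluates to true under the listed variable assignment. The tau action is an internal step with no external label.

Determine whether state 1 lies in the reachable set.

Answer: UNREACHABLE

Working:
Guard filter leaves 7 enabled edge(s).
Layer 0: {0}
Layer 1: {5}  total {0,5}
Reachable = {0,5}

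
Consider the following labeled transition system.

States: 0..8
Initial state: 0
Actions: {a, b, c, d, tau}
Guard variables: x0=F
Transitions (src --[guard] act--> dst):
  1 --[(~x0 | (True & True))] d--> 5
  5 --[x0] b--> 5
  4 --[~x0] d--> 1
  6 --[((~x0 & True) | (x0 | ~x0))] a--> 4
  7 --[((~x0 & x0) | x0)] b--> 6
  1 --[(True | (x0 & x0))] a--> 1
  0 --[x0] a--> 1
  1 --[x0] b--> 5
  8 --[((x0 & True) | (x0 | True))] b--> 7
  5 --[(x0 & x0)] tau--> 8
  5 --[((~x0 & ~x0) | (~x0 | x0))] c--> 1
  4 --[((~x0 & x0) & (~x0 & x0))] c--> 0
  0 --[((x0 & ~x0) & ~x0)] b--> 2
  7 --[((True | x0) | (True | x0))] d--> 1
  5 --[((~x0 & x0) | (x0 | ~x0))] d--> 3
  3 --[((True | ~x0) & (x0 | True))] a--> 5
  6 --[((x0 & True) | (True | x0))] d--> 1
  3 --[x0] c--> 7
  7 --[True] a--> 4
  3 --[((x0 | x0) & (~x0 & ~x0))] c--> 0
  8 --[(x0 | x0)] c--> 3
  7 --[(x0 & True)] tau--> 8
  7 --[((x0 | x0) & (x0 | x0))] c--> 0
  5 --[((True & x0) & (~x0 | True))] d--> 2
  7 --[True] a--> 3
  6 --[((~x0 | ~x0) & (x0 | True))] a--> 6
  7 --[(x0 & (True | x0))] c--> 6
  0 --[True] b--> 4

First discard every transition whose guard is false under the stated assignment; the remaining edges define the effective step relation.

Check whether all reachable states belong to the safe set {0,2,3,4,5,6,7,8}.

Answer: INVARIANT VIOLATED at state 1

Trace:
Allowed set {0,2,3,4,5,6,7,8}
Reachable = {0,1,3,4,5}
  0: ok
  1: outside
  3: ok
  4: ok
  5: ok
counterexample path to 1: b·d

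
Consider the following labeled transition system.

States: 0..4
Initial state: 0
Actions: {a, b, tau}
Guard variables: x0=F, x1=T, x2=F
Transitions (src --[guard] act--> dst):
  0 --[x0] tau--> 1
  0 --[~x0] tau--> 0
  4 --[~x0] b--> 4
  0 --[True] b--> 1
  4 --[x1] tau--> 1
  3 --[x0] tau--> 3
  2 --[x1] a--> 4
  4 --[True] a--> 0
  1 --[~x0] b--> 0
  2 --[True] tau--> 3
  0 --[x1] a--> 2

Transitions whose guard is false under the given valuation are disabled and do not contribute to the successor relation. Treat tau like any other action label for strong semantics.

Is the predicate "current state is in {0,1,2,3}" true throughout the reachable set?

Allowed set {0,1,2,3}
Reach set: {0,1,2,3,4}
  0: ok
  1: ok
  2: ok
  3: ok
  4: ✗ unsafe
witness against invariant: a·a → 4

Answer: INVARIANT VIOLATED at state 4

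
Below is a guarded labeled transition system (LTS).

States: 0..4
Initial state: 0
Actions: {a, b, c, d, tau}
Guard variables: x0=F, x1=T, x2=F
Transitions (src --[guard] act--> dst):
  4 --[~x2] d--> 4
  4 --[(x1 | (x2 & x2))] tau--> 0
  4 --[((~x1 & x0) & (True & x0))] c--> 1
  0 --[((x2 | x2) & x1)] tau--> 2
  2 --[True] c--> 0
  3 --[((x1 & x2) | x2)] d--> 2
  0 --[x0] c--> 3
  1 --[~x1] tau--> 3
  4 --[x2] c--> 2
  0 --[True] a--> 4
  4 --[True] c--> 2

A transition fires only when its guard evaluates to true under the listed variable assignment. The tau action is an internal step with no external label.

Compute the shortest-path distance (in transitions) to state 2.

Breadth-first toward 2:
  L0 = {0}
  L1 = {4}
  L2 = {2}
depth(2)=2, e.g. a·c

Answer: 2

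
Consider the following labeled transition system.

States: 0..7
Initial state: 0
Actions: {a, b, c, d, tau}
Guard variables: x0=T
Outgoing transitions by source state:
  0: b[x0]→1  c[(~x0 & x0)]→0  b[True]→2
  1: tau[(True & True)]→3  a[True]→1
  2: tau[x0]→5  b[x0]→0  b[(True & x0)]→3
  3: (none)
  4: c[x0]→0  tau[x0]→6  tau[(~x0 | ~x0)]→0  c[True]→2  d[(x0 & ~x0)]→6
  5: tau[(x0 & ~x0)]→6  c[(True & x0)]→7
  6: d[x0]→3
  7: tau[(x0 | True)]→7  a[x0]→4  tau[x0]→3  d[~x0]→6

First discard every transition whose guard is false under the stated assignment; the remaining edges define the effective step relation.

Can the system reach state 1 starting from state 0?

Answer: REACHABLE

Working:
Guard filter leaves 15 enabled edge(s).
L0 = {0}
L1 = {1,2}  now seen {0,1,2}
L2 = {3,5}  now seen {0,1,2,3,5}
L3 = {7}  now seen {0,1,2,3,5,7}
L4 = {4}  now seen {0,1,2,3,4,5,7}
L5 = {6}  now seen {0,1,2,3,4,5,6,7}
Reachable = {0,1,2,3,4,5,6,7}
trace reaching 1: b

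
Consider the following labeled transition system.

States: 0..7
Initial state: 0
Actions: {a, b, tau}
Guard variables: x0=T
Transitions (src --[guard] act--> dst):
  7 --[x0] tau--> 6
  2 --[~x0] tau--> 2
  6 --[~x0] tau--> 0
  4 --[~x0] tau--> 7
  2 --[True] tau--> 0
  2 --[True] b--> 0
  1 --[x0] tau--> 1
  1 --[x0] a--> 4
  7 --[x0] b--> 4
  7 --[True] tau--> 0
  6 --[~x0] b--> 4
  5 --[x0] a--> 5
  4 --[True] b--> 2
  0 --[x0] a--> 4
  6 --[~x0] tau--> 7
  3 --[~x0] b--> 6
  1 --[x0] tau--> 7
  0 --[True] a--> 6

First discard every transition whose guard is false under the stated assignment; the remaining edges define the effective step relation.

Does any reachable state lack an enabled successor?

Reach set: {0,2,4,6}
  0: a→4  a→6  [2 exit(s)]
  2: b→0  tau→0  [2 exit(s)]
  4: b→2  [1 exit(s)]
  6: ∅  [deadlock]
Path to 6: a

Answer: DEADLOCK at state 6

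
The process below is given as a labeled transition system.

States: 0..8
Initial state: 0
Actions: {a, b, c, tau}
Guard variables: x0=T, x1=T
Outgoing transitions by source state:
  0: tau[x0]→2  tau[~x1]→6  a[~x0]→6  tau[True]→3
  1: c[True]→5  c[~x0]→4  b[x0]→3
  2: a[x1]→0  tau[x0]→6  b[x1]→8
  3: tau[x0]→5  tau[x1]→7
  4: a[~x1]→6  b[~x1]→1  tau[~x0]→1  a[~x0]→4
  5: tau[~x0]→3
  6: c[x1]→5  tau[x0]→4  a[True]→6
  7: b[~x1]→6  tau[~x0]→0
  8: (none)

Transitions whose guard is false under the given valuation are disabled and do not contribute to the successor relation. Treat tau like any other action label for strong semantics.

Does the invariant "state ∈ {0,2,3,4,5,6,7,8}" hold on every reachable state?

Inv-set: {0,2,3,4,5,6,7,8}
R = {0,2,3,4,5,6,7,8}
  0: ✓
  2: ✓
  3: ✓
  4: ✓
  5: ✓
  6: ✓
  7: ✓
  8: ✓

Answer: INVARIANT HOLDS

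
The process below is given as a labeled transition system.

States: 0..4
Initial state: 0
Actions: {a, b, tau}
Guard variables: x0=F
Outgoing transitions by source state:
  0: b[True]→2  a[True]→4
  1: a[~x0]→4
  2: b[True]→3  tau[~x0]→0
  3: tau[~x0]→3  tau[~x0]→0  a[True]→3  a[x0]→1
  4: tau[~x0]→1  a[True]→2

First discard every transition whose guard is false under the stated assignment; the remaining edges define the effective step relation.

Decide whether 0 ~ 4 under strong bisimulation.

Answer: NOT BISIMILAR

Analysis:
Compute ~ classes (split until stable):
  π0 = {{0,1,2,3,4}}
  π1 = {{0},{1},{2},{3,4}}
  π2 = {{0},{1},{2},{3},{4}}
stable after 3 split(s): 5 block(s)
class of 0: {0}; class of 4: {4}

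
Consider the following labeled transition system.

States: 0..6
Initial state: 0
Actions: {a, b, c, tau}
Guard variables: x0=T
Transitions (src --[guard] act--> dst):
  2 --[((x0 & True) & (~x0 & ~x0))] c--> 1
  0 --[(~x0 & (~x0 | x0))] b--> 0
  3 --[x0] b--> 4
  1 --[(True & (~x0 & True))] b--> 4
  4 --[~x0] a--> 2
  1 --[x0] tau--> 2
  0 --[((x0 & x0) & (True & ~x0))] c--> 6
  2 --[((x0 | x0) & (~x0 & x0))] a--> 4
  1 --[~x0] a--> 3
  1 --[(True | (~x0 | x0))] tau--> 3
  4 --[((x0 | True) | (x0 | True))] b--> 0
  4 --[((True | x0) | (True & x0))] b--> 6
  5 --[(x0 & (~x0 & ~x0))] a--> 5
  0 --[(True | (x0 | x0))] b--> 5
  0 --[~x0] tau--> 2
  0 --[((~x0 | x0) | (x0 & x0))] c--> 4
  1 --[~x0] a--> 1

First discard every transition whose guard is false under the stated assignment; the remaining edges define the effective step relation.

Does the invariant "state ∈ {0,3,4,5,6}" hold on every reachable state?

Answer: INVARIANT HOLDS

Analysis:
Allowed set {0,3,4,5,6}
Reach set: {0,4,5,6}
  0: safe
  4: safe
  5: safe
  6: safe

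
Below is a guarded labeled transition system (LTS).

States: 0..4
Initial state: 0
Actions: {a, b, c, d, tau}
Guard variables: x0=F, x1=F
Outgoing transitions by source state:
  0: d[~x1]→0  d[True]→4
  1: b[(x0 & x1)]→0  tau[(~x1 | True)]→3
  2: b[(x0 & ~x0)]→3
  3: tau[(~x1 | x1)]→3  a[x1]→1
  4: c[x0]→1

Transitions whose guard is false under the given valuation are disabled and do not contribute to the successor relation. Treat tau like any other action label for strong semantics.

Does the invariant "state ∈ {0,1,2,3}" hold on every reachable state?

Allowed set {0,1,2,3}
Reach set: {0,4}
  0: safe
  4: outside
counterexample path to 4: d

Answer: INVARIANT VIOLATED at state 4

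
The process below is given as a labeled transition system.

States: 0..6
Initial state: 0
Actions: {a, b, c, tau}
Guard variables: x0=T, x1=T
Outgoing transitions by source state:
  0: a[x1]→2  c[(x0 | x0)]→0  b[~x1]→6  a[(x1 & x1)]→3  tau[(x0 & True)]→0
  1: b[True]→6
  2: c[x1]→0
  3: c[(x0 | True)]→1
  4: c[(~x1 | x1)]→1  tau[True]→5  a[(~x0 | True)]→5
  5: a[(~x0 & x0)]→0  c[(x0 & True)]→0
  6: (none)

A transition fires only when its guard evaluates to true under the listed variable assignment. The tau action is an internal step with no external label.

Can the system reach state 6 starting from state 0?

Answer: REACHABLE

Working:
11 transition(s) survive guard evaluation.
Layer 0: {0}
Layer 1: {2,3}  cumulative {0,2,3}
Layer 2: {1}  cumulative {0,1,2,3}
Layer 3: {6}  cumulative {0,1,2,3,6}
Reachable = {0,1,2,3,6}
Path to 6: a·c·b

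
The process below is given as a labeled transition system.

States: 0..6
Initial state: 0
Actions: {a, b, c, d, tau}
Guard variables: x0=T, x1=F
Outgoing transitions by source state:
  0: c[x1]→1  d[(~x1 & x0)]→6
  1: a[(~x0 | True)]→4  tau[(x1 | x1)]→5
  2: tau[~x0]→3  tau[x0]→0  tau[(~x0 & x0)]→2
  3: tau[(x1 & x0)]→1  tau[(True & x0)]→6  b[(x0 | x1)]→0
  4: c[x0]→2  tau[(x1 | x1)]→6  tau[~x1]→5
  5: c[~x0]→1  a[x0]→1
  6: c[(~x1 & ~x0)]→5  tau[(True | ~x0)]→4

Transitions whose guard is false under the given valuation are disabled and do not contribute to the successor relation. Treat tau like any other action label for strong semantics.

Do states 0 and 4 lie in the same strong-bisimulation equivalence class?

Bisimulation quotient by refinement:
  round 0: {{0,1,2,3,4,5,6}}
  round 1: {{0},{1,5},{2,6},{3},{4}}
  round 2: {{0},{1},{2},{3},{4},{5},{6}}
stable after 3 split(s): 7 block(s)
0∈{0}, 4∈{4}

Answer: NOT BISIMILAR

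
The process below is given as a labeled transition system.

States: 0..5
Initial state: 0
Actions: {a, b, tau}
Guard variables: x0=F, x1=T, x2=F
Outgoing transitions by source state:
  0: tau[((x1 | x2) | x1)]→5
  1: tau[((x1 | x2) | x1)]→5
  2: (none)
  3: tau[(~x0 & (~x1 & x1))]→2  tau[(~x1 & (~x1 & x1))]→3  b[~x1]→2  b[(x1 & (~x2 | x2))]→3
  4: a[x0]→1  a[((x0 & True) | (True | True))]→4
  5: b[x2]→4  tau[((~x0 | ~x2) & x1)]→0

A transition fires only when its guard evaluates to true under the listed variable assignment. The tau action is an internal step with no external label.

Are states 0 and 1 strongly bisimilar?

Bisimulation quotient by refinement:
  π0 = {{0,1,2,3,4,5}}
  π1 = {{0,1,5},{2},{3},{4}}
4 equivalence class(es) (converged in 2)
class of 0: {0,1,5}; class of 1: {0,1,5}

Answer: BISIMILAR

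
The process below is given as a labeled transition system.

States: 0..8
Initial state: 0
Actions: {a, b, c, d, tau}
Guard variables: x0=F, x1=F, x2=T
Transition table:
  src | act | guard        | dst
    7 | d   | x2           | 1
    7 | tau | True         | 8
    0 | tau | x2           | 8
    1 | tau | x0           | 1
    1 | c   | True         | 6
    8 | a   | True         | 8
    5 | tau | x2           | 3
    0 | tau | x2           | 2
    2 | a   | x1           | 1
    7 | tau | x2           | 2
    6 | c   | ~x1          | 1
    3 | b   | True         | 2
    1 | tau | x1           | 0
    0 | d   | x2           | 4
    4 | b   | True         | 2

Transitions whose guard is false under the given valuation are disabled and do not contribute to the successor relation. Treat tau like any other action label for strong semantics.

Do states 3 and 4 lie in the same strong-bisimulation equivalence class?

Bisimulation quotient by refinement:
  P[0] = {{0,1,2,3,4,5,6,7,8}}
  P[1] = {{0,7},{1,6},{2},{3,4},{5},{8}}
  P[2] = {{0},{1,6},{2},{3,4},{5},{7},{8}}
stable after 3 split(s): 7 block(s)
3∈{3,4}, 4∈{3,4}

Answer: BISIMILAR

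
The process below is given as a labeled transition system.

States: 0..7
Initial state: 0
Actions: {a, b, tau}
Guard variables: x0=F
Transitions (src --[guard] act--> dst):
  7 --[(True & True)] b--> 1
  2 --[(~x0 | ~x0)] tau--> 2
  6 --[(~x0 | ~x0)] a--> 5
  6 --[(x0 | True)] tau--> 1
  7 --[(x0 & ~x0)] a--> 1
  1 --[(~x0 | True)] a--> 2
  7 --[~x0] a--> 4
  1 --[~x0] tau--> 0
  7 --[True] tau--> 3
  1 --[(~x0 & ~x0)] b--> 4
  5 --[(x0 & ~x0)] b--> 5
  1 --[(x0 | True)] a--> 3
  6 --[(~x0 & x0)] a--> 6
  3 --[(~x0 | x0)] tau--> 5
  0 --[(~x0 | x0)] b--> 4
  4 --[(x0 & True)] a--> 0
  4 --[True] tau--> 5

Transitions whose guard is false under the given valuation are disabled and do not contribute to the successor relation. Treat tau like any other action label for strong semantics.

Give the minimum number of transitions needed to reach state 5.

Answer: 2

Working:
BFS to 5:
  L0 = {0}
  L1 = {4}
  L2 = {5}
first hit 5 at d=2 via b·tau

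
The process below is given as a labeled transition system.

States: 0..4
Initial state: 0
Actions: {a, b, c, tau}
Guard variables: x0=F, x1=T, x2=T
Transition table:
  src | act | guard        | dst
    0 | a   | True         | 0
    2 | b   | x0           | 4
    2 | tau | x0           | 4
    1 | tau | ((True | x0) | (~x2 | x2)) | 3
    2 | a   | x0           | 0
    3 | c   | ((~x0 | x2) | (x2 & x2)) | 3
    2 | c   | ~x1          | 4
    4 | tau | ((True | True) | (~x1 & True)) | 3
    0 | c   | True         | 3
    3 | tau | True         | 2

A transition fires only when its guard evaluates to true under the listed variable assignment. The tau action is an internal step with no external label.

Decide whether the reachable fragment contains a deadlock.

Reach set: {0,2,3}
  0: a→0  c→3  [deg 2]
  2: ∅  [no exit]
  3: c→3  tau→2  [deg 2]
witness 2: c·tau

Answer: DEADLOCK at state 2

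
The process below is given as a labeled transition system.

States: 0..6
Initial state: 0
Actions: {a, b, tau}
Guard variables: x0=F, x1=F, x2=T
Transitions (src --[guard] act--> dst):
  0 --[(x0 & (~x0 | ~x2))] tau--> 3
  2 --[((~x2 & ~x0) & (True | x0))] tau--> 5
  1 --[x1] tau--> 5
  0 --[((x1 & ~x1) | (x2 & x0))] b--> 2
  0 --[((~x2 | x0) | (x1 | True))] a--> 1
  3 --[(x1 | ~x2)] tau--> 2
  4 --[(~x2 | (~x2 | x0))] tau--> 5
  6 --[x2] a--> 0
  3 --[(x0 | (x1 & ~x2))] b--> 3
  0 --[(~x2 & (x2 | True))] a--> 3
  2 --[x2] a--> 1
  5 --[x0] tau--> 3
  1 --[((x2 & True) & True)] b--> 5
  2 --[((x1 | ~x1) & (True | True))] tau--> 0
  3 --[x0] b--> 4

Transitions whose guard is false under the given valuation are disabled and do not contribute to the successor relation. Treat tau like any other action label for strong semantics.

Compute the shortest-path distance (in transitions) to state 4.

Layered search for 4:
  Layer 0: {0}
  Layer 1: {1}
  Layer 2: {5}
4 never appears.

Answer: UNREACHABLE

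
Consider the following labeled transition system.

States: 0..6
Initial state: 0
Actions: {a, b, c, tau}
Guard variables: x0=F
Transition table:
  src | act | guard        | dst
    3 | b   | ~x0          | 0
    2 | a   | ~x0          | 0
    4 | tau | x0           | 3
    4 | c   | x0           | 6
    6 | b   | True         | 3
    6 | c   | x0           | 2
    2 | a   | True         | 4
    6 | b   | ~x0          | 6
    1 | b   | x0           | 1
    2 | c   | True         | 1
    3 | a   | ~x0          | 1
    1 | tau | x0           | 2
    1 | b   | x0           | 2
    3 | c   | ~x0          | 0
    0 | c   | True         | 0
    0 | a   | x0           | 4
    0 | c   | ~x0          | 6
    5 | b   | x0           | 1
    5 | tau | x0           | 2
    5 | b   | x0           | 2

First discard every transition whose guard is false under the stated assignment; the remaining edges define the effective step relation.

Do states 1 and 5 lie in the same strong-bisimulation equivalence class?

Answer: BISIMILAR

Working:
Refine partition for ~:
  P[0] = {{0,1,2,3,4,5,6}}
  P[1] = {{0},{1,4,5},{2},{3},{6}}
Fixed point at round 2; 5 class(es).
class of 1: {1,4,5}; class of 5: {1,4,5}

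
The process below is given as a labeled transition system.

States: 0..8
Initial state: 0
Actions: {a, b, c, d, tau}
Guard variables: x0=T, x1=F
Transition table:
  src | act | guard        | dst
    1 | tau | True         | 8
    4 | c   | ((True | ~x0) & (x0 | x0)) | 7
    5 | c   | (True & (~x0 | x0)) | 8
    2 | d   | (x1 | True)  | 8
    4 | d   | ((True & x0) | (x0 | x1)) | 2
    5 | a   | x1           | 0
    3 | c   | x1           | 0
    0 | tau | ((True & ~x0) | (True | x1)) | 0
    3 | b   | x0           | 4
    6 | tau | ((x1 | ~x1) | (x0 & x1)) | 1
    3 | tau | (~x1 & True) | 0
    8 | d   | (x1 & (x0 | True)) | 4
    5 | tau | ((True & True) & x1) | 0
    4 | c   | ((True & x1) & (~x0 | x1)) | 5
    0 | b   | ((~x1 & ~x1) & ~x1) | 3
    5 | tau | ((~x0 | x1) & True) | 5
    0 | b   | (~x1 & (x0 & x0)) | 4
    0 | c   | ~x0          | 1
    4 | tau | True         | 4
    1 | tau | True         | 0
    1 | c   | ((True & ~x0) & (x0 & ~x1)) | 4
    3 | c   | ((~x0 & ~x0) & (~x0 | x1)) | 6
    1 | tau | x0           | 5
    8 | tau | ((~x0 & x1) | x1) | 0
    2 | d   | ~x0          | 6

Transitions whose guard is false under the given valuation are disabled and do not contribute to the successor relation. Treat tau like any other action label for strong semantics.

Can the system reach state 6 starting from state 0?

Answer: UNREACHABLE

Trace:
Guard filter leaves 14 enabled edge(s).
Layer 0: {0}
Layer 1: {3,4}  total {0,3,4}
Layer 2: {2,7}  total {0,2,3,4,7}
Layer 3: {8}  total {0,2,3,4,7,8}
Reach set: {0,2,3,4,7,8}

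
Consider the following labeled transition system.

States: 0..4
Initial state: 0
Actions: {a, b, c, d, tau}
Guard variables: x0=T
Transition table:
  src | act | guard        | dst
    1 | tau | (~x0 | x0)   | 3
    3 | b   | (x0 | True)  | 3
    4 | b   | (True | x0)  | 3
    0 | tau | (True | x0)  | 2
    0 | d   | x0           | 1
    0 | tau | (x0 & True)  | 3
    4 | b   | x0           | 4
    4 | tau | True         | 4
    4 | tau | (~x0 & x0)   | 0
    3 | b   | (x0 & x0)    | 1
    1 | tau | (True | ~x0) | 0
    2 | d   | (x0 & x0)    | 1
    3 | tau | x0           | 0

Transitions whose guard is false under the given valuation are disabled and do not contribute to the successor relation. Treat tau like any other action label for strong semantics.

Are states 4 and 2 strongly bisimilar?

Refine partition for ~:
  round 0: {{0,1,2,3,4}}
  round 1: {{0},{1},{2},{3,4}}
  round 2: {{0},{1},{2},{3},{4}}
Fixed point at round 3; 5 class(es).
class of 4: {4}; class of 2: {2}

Answer: NOT BISIMILAR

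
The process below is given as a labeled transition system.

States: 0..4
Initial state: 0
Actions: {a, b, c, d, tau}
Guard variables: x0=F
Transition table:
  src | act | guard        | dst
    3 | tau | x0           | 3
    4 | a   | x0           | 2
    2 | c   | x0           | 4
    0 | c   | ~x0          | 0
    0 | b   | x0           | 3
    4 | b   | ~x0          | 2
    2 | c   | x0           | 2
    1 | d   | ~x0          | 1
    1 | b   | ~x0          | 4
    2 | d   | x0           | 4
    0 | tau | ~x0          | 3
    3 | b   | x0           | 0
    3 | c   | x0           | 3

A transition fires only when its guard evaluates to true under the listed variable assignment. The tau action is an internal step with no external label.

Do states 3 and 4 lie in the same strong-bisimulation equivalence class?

Bisimulation quotient by refinement:
  round 0: {{0,1,2,3,4}}
  round 1: {{0},{1},{2,3},{4}}
Fixed point at round 2; 4 class(es).
[3]={2,3}  [4]={4}

Answer: NOT BISIMILAR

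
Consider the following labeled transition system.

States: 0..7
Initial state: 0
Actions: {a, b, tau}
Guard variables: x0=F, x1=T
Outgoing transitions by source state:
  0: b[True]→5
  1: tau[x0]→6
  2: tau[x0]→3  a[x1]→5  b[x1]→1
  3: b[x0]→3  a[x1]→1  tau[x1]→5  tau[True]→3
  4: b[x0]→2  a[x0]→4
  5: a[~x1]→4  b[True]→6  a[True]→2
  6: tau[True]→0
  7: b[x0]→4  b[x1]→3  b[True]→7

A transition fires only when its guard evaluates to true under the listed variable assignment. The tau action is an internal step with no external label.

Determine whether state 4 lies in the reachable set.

Answer: UNREACHABLE

Analysis:
11 transition(s) survive guard evaluation.
Layer 0: {0}
Layer 1: {5}  cumulative {0,5}
Layer 2: {2,6}  cumulative {0,2,5,6}
Layer 3: {1}  cumulative {0,1,2,5,6}
R = {0,1,2,5,6}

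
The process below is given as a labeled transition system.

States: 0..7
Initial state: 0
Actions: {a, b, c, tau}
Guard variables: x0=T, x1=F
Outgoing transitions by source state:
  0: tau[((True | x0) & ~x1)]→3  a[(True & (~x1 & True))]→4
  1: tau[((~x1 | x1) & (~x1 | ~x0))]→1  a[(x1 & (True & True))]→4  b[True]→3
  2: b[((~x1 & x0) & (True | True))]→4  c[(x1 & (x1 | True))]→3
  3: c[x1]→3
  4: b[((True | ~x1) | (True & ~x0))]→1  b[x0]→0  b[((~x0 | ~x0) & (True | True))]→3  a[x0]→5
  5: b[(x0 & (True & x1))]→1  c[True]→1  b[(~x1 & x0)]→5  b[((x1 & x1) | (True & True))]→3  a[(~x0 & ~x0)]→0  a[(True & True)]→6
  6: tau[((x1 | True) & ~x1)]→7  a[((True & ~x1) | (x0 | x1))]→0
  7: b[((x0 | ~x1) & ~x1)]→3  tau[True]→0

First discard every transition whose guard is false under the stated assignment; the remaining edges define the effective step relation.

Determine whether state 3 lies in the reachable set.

Answer: REACHABLE

Working:
After dropping false guards: 16 live edges.
Layer 0: {0}
Layer 1: {3,4}  cumulative {0,3,4}
Layer 2: {1,5}  cumulative {0,1,3,4,5}
Layer 3: {6}  cumulative {0,1,3,4,5,6}
Layer 4: {7}  cumulative {0,1,3,4,5,6,7}
R = {0,1,3,4,5,6,7}
witness 3: tau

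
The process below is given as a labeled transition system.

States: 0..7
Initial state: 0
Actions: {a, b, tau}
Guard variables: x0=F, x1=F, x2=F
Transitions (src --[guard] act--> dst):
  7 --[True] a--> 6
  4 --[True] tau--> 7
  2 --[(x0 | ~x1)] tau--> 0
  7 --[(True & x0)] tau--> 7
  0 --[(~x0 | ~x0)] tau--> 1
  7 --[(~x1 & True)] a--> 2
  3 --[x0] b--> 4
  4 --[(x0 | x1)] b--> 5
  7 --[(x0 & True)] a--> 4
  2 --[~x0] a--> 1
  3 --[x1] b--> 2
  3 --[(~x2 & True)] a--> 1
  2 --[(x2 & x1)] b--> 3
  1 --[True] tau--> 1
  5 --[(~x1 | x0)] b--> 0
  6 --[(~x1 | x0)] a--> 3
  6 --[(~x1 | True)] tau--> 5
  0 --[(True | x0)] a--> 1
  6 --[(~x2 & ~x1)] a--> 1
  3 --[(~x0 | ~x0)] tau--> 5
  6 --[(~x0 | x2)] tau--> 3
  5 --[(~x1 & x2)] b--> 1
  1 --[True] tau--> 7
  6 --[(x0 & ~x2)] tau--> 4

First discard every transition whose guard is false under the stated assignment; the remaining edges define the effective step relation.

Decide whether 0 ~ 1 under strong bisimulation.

Answer: NOT BISIMILAR

Analysis:
Refine partition for ~:
  π0 = {{0,1,2,3,4,5,6,7}}
  π1 = {{0,2,3,6},{1,4},{5},{7}}
  π2 = {{0},{1},{2},{3},{4},{5},{6},{7}}
Fixed point at round 3; 8 class(es).
0∈{0}, 1∈{1}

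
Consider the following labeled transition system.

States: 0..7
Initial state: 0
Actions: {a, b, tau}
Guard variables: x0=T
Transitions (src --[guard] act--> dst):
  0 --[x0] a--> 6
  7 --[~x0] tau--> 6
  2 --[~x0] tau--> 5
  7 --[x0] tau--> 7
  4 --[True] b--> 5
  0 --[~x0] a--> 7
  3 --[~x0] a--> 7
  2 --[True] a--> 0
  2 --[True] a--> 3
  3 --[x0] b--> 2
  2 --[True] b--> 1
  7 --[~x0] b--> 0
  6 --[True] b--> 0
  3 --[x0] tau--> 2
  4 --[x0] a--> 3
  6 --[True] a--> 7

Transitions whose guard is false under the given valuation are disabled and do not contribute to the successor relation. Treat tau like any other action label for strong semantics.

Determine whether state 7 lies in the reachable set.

Answer: REACHABLE

Trace:
After dropping false guards: 11 live edges.
depth 0: {0}
depth 1: {6}  cumulative {0,6}
depth 2: {7}  cumulative {0,6,7}
R = {0,6,7}
witness 7: a·a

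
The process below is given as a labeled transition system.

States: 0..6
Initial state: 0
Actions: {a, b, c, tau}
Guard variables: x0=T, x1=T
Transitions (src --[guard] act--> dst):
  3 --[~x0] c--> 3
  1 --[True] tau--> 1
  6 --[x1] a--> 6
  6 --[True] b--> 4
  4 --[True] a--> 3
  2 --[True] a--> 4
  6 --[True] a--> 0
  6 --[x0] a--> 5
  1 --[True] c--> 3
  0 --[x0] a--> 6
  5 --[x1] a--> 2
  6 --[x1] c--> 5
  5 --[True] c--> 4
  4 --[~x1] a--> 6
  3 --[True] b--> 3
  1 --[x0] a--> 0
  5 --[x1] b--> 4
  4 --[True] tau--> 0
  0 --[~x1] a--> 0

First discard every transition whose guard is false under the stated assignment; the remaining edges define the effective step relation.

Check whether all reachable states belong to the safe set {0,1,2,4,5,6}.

Answer: INVARIANT VIOLATED at state 3

Working:
Safe = {0,1,2,4,5,6}
R = {0,2,3,4,5,6}
  0: safe
  2: safe
  3: VIOLATES
  4: safe
  5: safe
  6: safe
counterexample path to 3: a·b·a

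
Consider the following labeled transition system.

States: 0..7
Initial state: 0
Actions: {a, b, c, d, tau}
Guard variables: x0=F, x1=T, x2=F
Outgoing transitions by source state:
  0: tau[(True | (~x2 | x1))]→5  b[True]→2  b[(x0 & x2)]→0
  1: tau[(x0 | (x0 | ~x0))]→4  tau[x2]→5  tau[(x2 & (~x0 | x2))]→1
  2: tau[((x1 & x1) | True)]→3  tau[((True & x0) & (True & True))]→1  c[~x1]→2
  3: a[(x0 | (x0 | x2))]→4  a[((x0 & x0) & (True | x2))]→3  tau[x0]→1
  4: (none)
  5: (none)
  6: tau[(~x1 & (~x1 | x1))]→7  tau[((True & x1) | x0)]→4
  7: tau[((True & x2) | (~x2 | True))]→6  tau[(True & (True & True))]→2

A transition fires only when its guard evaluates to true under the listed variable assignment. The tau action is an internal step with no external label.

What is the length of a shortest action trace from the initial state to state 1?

Answer: UNREACHABLE

Analysis:
Layered search for 1:
  L0 = {0}
  L1 = {2,5}
  L2 = {3}
1 never appears.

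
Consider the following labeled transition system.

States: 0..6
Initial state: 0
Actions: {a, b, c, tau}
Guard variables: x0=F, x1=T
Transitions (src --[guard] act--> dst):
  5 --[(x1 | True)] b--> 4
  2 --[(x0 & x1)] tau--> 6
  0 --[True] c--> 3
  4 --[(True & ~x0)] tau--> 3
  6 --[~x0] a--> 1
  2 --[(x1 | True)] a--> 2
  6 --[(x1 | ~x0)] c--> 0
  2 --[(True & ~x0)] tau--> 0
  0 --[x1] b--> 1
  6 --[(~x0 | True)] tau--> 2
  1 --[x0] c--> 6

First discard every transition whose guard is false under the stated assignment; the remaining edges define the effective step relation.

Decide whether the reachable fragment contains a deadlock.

Answer: DEADLOCK at state 1

Working:
Reachable = {0,1,3}
  0: b→1  c→3  [2 out]
  1: ∅  [no exit]
  3: ∅  [no exit]
witness 1: b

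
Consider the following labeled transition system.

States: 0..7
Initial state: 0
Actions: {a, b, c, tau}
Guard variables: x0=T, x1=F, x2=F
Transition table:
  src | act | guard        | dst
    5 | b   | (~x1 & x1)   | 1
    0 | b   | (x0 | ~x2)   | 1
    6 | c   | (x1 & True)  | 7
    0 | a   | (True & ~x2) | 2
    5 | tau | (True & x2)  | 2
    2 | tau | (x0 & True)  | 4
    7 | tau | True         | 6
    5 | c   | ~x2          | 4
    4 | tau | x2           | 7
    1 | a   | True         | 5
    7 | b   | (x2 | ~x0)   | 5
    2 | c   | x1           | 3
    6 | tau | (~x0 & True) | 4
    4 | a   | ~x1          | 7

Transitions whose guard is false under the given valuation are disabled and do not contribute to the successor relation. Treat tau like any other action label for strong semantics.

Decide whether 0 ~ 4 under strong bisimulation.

Answer: NOT BISIMILAR

Analysis:
Bisimulation quotient by refinement:
  P[0] = {{0,1,2,3,4,5,6,7}}
  P[1] = {{0},{1,4},{2,7},{3,6},{5}}
  P[2] = {{0},{1},{2},{3,6},{4},{5},{7}}
stable after 3 split(s): 7 block(s)
class of 0: {0}; class of 4: {4}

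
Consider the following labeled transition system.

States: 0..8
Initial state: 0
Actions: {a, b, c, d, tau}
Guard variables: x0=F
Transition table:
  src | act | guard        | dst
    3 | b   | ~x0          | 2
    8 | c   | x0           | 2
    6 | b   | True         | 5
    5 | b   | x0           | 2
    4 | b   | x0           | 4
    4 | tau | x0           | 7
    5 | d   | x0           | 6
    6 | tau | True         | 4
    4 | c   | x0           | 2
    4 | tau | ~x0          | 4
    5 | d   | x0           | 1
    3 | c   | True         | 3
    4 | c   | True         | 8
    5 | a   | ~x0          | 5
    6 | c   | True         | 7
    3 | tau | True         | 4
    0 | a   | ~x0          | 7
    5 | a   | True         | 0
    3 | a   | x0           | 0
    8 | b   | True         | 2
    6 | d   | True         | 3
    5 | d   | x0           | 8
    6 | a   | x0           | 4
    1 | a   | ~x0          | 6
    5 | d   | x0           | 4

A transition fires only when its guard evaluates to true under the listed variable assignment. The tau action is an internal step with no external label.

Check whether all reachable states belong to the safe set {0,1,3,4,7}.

Inv-set: {0,1,3,4,7}
R = {0,7}
  0: safe
  7: safe

Answer: INVARIANT HOLDS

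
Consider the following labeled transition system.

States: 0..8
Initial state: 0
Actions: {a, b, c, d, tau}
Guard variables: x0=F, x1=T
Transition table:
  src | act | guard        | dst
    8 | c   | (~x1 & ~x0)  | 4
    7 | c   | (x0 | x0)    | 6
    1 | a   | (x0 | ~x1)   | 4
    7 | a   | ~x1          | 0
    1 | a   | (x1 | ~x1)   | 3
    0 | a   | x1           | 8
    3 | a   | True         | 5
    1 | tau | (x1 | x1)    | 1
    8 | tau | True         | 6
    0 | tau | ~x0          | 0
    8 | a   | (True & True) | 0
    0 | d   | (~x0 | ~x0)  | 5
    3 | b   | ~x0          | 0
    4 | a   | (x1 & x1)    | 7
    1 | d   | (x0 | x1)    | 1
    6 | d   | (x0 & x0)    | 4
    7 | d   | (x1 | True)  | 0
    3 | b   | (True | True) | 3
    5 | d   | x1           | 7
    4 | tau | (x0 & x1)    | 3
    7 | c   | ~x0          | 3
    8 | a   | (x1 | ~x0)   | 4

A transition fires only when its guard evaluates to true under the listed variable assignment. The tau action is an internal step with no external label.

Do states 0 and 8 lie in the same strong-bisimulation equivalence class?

Bisimulation quotient by refinement:
  round 0: {{0,1,2,3,4,5,6,7,8}}
  round 1: {{0,1},{2,6},{3},{4},{5},{7},{8}}
  round 2: {{0},{1},{2,6},{3},{4},{5},{7},{8}}
8 equivalence class(es) (converged in 3)
class of 0: {0}; class of 8: {8}

Answer: NOT BISIMILAR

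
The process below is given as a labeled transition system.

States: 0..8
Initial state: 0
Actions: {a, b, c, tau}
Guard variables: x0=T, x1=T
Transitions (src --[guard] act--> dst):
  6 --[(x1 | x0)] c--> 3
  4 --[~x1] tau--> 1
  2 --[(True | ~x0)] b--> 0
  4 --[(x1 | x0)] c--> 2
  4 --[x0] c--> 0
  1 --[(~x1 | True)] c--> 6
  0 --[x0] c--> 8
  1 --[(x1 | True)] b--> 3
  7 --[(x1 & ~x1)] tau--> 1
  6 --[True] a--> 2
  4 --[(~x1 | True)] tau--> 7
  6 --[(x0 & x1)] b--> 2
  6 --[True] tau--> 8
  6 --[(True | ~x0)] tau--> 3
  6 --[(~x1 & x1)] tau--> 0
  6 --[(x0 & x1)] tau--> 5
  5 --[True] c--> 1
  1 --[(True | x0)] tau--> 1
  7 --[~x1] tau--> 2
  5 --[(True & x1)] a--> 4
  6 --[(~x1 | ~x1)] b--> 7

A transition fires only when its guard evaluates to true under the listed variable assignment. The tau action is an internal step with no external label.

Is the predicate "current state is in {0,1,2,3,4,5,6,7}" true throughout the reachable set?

Inv-set: {0,1,2,3,4,5,6,7}
Reach set: {0,8}
  0: safe
  8: outside
reach 8 via c — violates

Answer: INVARIANT VIOLATED at state 8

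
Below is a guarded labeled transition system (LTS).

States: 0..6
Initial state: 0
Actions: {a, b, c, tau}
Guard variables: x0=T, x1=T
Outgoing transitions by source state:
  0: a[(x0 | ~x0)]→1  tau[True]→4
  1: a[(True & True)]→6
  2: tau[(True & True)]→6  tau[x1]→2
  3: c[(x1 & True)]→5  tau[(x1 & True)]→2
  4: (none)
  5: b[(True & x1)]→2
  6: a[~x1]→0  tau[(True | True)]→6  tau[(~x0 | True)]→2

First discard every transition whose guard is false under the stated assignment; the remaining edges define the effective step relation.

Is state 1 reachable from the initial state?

Answer: REACHABLE

Analysis:
Guard filter leaves 10 enabled edge(s).
L0 = {0}
L1 = {1,4}  total {0,1,4}
L2 = {6}  total {0,1,4,6}
L3 = {2}  total {0,1,2,4,6}
R = {0,1,2,4,6}
witness 1: a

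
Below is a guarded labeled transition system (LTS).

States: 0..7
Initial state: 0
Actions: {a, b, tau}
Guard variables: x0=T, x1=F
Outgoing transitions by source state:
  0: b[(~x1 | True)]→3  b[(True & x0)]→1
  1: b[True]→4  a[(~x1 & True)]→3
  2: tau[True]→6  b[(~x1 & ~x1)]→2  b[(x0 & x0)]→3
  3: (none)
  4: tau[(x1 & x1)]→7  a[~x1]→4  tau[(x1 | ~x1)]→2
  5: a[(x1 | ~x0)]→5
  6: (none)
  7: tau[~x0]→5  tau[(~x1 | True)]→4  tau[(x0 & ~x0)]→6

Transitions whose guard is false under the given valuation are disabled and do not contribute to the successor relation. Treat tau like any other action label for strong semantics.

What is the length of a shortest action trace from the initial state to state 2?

BFS to 2:
  Layer 0: {0}
  Layer 1: {1,3}
  Layer 2: {4}
  Layer 3: {2}
first hit 2 at d=3 via b·b·tau

Answer: 3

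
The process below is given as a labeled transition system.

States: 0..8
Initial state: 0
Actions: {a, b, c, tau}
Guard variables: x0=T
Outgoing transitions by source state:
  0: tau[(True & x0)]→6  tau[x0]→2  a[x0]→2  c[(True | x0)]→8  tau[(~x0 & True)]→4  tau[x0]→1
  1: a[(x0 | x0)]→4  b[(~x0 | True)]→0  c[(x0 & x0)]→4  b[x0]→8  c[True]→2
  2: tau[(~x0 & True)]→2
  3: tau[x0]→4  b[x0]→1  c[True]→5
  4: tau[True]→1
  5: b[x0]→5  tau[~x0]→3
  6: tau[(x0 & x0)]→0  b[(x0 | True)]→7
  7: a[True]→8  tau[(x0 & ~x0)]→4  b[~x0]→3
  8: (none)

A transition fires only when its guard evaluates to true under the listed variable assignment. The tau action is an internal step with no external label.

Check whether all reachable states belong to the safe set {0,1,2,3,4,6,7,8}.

Answer: INVARIANT HOLDS

Analysis:
Safe = {0,1,2,3,4,6,7,8}
Reachable = {0,1,2,4,6,7,8}
  0: safe
  1: safe
  2: safe
  4: safe
  6: safe
  7: safe
  8: safe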